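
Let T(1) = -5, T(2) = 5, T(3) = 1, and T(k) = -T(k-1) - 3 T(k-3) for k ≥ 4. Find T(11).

-902

T(4) = -1 - 3(-5) = 14
T(5) = -14 - 3(5) = -29
T(6) = -(-29) - 3(1) = 26
T(7) = -26 - 3(14) = -68
T(8) = -(-68) - 3(-29) = 155
T(9) = -155 - 3(26) = -233
T(10) = -(-233) - 3(-68) = 437
T(11) = -437 - 3(155) = -902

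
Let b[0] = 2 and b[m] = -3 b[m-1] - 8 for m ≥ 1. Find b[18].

The fixed point is -8/(1 + 3) = -2, so b[m] + 2 = -3(b[m-1] + 2).
Hence b[m] = 4·(-3)^m - 2.
b[18] = 4·(-3)^{18} - 2 = 4·387420489 - 2 = 1549681954.

1549681954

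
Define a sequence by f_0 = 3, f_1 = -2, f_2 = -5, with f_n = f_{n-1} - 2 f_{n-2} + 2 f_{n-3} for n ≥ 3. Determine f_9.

f_3 = (-5) - 2(-2) + 2(3) = 5
f_4 = 5 - 2(-5) + 2(-2) = 11
f_5 = 11 - 2(5) + 2(-5) = -9
f_6 = (-9) - 2(11) + 2(5) = -21
f_7 = (-21) - 2(-9) + 2(11) = 19
f_8 = 19 - 2(-21) + 2(-9) = 43
f_9 = 43 - 2(19) + 2(-21) = -37

-37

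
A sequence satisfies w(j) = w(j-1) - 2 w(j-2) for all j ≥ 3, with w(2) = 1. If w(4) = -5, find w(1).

Let w(1) = v.
w(3) = 1 - 2v
w(4) = -1 - 2v
So -1 - 2v = -5, giving v = 2.

2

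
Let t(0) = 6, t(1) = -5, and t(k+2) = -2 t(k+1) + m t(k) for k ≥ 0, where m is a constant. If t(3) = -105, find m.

5

t(2) = 10 + 6m
t(3) = -20 - 17m
So -20 - 17m = -105, giving m = 5.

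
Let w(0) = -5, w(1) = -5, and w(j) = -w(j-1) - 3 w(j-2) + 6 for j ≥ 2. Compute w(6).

w(2) = -(-5) - 3·(-5) + 6 = 26
w(3) = -26 - 3·(-5) + 6 = -5
w(4) = -(-5) - 3·26 + 6 = -67
w(5) = -(-67) - 3·(-5) + 6 = 88
w(6) = -88 - 3·(-67) + 6 = 119

119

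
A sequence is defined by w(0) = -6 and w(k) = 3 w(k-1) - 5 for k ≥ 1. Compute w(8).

w(1) = 3·(-6) - 5 = -23
w(2) = 3·(-23) - 5 = -74
w(3) = 3·(-74) - 5 = -227
w(4) = 3·(-227) - 5 = -686
w(5) = 3·(-686) - 5 = -2063
w(6) = 3·(-2063) - 5 = -6194
w(7) = 3·(-6194) - 5 = -18587
w(8) = 3·(-18587) - 5 = -55766

-55766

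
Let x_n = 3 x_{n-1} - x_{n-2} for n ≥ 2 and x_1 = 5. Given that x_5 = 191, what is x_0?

4

Let x_0 = w.
x_2 = 15 - w
x_3 = 40 - 3w
x_4 = 105 - 8w
x_5 = 275 - 21w
So 275 - 21w = 191, giving w = 4.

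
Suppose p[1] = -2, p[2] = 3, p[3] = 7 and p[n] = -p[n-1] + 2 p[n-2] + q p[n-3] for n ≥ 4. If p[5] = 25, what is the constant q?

p[4] = -1 - 2q
p[5] = 15 + 5q
So 15 + 5q = 25, giving q = 2.

2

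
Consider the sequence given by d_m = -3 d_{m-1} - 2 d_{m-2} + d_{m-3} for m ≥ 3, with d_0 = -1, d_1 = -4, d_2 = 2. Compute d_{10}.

d_3 = -3(2) - 2(-4) + (-1) = 1
d_4 = -3(1) - 2(2) + (-4) = -11
d_5 = -3(-11) - 2(1) + 2 = 33
d_6 = -3(33) - 2(-11) + 1 = -76
d_7 = -3(-76) - 2(33) + (-11) = 151
d_8 = -3(151) - 2(-76) + 33 = -268
d_9 = -3(-268) - 2(151) + (-76) = 426
d_{10} = -3(426) - 2(-268) + 151 = -591

-591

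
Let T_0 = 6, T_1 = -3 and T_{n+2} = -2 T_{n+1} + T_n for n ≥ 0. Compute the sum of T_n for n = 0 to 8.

1590

T_2 = -2·(-3) + 6 = 12
T_3 = -2·12 + (-3) = -27
T_4 = -2·(-27) + 12 = 66
T_5 = -2·66 + (-27) = -159
T_6 = -2·(-159) + 66 = 384
T_7 = -2·384 + (-159) = -927
T_8 = -2·(-927) + 384 = 2238
Sum = 6 + (-3) + 12 + (-27) + 66 + (-159) + 384 + (-927) + 2238 = 1590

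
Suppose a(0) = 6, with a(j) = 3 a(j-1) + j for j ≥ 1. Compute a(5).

1637

a(1) = 3(6) + 1 = 19
a(2) = 3(19) + 2 = 59
a(3) = 3(59) + 3 = 180
a(4) = 3(180) + 4 = 544
a(5) = 3(544) + 5 = 1637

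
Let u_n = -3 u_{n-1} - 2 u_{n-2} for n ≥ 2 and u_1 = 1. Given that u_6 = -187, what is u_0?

2

Let u_0 = v.
u_2 = -3 - 2v
u_3 = 7 + 6v
u_4 = -15 - 14v
u_5 = 31 + 30v
u_6 = -63 - 62v
So -63 - 62v = -187, giving v = 2.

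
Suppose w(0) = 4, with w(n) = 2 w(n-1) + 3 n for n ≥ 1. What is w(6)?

w(1) = 2·4 + 3 = 11
w(2) = 2·11 + 6 = 28
w(3) = 2·28 + 9 = 65
w(4) = 2·65 + 12 = 142
w(5) = 2·142 + 15 = 299
w(6) = 2·299 + 18 = 616

616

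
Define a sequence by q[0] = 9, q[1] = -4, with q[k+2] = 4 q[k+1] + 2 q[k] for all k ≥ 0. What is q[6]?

q[2] = 4(-4) + 2(9) = 2
q[3] = 4(2) + 2(-4) = 0
q[4] = 4(0) + 2(2) = 4
q[5] = 4(4) + 2(0) = 16
q[6] = 4(16) + 2(4) = 72

72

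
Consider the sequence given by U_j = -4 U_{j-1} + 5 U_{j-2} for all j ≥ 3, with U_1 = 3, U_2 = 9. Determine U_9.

-390621

U_3 = -4*9 + 5*3 = -21
U_4 = -4*(-21) + 5*9 = 129
U_5 = -4*129 + 5*(-21) = -621
U_6 = -4*(-621) + 5*129 = 3129
U_7 = -4*3129 + 5*(-621) = -15621
U_8 = -4*(-15621) + 5*3129 = 78129
U_9 = -4*78129 + 5*(-15621) = -390621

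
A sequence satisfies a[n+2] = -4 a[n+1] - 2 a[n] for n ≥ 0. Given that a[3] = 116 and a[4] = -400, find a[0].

4

Rearranging, a[n-2] = (a[n] + 4 a[n-1]) / -2.
a[2] = (-400 + 4*116) / -2 = 64/-2 = -32
a[1] = (116 + 4*(-32)) / -2 = -12/-2 = 6
a[0] = (-32 + 4*6) / -2 = -8/-2 = 4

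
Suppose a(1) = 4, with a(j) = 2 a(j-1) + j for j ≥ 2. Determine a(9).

1781

a(2) = 2(4) + 2 = 10
a(3) = 2(10) + 3 = 23
a(4) = 2(23) + 4 = 50
a(5) = 2(50) + 5 = 105
a(6) = 2(105) + 6 = 216
a(7) = 2(216) + 7 = 439
a(8) = 2(439) + 8 = 886
a(9) = 2(886) + 9 = 1781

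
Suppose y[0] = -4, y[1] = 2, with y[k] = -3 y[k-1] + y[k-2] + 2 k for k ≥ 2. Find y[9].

30998

y[2] = -3·2 + (-4) + 4 = -6
y[3] = -3·(-6) + 2 + 6 = 26
y[4] = -3·26 + (-6) + 8 = -76
y[5] = -3·(-76) + 26 + 10 = 264
y[6] = -3·264 + (-76) + 12 = -856
y[7] = -3·(-856) + 264 + 14 = 2846
y[8] = -3·2846 + (-856) + 16 = -9378
y[9] = -3·(-9378) + 2846 + 18 = 30998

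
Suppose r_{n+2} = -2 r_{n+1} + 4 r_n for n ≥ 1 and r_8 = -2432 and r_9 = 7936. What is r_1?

4

Rearranging, r_{n-2} = (r_n + 2 r_{n-1}) / 4.
r_7 = (7936 + 2(-2432)) / 4 = 3072/4 = 768
r_6 = (-2432 + 2(768)) / 4 = -896/4 = -224
r_5 = (768 + 2(-224)) / 4 = 320/4 = 80
r_4 = (-224 + 2(80)) / 4 = -64/4 = -16
r_3 = (80 + 2(-16)) / 4 = 48/4 = 12
r_2 = (-16 + 2(12)) / 4 = 8/4 = 2
r_1 = (12 + 2(2)) / 4 = 16/4 = 4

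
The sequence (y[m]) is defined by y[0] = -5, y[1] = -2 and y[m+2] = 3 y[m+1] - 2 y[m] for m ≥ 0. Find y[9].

1528

y[2] = 3(-2) - 2(-5) = 4
y[3] = 3(4) - 2(-2) = 16
y[4] = 3(16) - 2(4) = 40
y[5] = 3(40) - 2(16) = 88
y[6] = 3(88) - 2(40) = 184
y[7] = 3(184) - 2(88) = 376
y[8] = 3(376) - 2(184) = 760
y[9] = 3(760) - 2(376) = 1528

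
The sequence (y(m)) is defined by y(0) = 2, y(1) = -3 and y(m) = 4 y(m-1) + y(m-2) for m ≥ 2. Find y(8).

y(2) = 4*(-3) + 2 = -10
y(3) = 4*(-10) + (-3) = -43
y(4) = 4*(-43) + (-10) = -182
y(5) = 4*(-182) + (-43) = -771
y(6) = 4*(-771) + (-182) = -3266
y(7) = 4*(-3266) + (-771) = -13835
y(8) = 4*(-13835) + (-3266) = -58606

-58606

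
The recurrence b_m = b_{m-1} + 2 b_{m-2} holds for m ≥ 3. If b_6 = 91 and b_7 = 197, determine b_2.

Rearranging, b_{m-2} = (b_m - b_{m-1}) / 2.
b_5 = (197 - 91) / 2 = 106/2 = 53
b_4 = (91 - 53) / 2 = 38/2 = 19
b_3 = (53 - 19) / 2 = 34/2 = 17
b_2 = (19 - 17) / 2 = 2/2 = 1

1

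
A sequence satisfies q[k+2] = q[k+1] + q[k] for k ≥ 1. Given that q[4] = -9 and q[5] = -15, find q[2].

Rearranging, q[k-2] = q[k] - q[k-1].
q[3] = -15 - (-9) = -6
q[2] = -9 - (-6) = -3

-3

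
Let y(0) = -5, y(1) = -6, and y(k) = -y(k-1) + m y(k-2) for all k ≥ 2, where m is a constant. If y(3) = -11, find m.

y(2) = 6 - 5m
y(3) = -6 - m
So -6 - m = -11, giving m = 5.

5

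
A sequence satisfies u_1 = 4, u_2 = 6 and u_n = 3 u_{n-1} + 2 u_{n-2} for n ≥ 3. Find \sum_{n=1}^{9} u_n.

u_3 = 3·6 + 2·4 = 26
u_4 = 3·26 + 2·6 = 90
u_5 = 3·90 + 2·26 = 322
u_6 = 3·322 + 2·90 = 1146
u_7 = 3·1146 + 2·322 = 4082
u_8 = 3·4082 + 2·1146 = 14538
u_9 = 3·14538 + 2·4082 = 51778
Sum = 4 + 6 + 26 + 90 + 322 + 1146 + 4082 + 14538 + 51778 = 71992

71992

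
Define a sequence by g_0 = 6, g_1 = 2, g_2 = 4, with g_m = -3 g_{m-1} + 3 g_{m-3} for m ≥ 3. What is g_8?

-882

g_3 = -3·4 + 3·6 = 6
g_4 = -3·6 + 3·2 = -12
g_5 = -3·(-12) + 3·4 = 48
g_6 = -3·48 + 3·6 = -126
g_7 = -3·(-126) + 3·(-12) = 342
g_8 = -3·342 + 3·48 = -882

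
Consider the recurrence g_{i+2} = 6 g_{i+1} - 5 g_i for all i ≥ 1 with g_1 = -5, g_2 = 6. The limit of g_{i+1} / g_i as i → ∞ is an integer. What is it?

5

The characteristic equation is r^2 - 6r + 5 = 0, which factors as (r - 5)(r - 1) = 0.
So the roots are 5 and 1. Since |5| > |1| and the coefficient of 5^i is non-zero, the ratio tends to 5.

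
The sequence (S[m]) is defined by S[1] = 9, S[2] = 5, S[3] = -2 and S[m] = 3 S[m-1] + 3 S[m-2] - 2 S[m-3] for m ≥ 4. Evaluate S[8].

-2071

S[4] = 3*(-2) + 3*5 - 2*9 = -9
S[5] = 3*(-9) + 3*(-2) - 2*5 = -43
S[6] = 3*(-43) + 3*(-9) - 2*(-2) = -152
S[7] = 3*(-152) + 3*(-43) - 2*(-9) = -567
S[8] = 3*(-567) + 3*(-152) - 2*(-43) = -2071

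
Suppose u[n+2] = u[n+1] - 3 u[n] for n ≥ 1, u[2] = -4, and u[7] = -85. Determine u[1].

7

Let u[1] = w.
u[3] = -4 - 3w
u[4] = 8 - 3w
u[5] = 20 + 6w
u[6] = -4 + 15w
u[7] = -64 - 3w
So -64 - 3w = -85, giving w = 7.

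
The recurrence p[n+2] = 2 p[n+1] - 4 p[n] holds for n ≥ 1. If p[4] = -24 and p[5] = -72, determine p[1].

3

Rearranging, p[n-2] = (p[n] - 2 p[n-1]) / -4.
p[3] = (-72 - 2*(-24)) / -4 = -24/-4 = 6
p[2] = (-24 - 2*6) / -4 = -36/-4 = 9
p[1] = (6 - 2*9) / -4 = -12/-4 = 3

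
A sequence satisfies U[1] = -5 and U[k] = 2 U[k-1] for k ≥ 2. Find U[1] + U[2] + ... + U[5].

U[2] = 2(-5) = -10
U[3] = 2(-10) = -20
U[4] = 2(-20) = -40
U[5] = 2(-40) = -80
Sum = (-5) + (-10) + (-20) + (-40) + (-80) = -155

-155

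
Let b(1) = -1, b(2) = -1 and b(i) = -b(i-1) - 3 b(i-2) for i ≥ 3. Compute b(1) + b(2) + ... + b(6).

b(3) = -(-1) - 3·(-1) = 4
b(4) = -4 - 3·(-1) = -1
b(5) = -(-1) - 3·4 = -11
b(6) = -(-11) - 3·(-1) = 14
Sum = (-1) + (-1) + 4 + (-1) + (-11) + 14 = 4

4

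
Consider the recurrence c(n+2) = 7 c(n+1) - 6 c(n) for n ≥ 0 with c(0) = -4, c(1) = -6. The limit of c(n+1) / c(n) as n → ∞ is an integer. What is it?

6

The characteristic equation is r^2 - 7r + 6 = 0, which factors as (r - 6)(r - 1) = 0.
So the roots are 6 and 1. Since |6| > |1| and the coefficient of 6^n is non-zero, the ratio tends to 6.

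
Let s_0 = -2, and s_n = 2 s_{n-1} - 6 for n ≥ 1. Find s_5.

-250

s_1 = 2(-2) - 6 = -10
s_2 = 2(-10) - 6 = -26
s_3 = 2(-26) - 6 = -58
s_4 = 2(-58) - 6 = -122
s_5 = 2(-122) - 6 = -250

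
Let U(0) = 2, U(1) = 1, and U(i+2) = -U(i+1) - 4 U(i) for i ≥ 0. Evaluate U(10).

U(2) = -1 - 4·2 = -9
U(3) = -(-9) - 4·1 = 5
U(4) = -5 - 4·(-9) = 31
U(5) = -31 - 4·5 = -51
U(6) = -(-51) - 4·31 = -73
U(7) = -(-73) - 4·(-51) = 277
U(8) = -277 - 4·(-73) = 15
U(9) = -15 - 4·277 = -1123
U(10) = -(-1123) - 4·15 = 1063

1063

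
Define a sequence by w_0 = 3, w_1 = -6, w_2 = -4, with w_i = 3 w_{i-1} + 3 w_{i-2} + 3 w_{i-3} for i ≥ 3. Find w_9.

w_3 = 3(-4) + 3(-6) + 3(3) = -21
w_4 = 3(-21) + 3(-4) + 3(-6) = -93
w_5 = 3(-93) + 3(-21) + 3(-4) = -354
w_6 = 3(-354) + 3(-93) + 3(-21) = -1404
w_7 = 3(-1404) + 3(-354) + 3(-93) = -5553
w_8 = 3(-5553) + 3(-1404) + 3(-354) = -21933
w_9 = 3(-21933) + 3(-5553) + 3(-1404) = -86670

-86670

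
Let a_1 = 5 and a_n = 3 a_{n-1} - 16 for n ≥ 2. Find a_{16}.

-43046713

The fixed point is -16/(1 - 3) = 8, so a_n - 8 = 3(a_{n-1} - 8).
Hence a_n = -3·3^{n-1} + 8.
a_{16} = -3·3^{15} + 8 = -3·14348907 + 8 = -43046713.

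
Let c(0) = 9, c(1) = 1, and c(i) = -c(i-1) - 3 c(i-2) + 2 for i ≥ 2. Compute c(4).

55

c(2) = -1 - 3·9 + 2 = -26
c(3) = -(-26) - 3·1 + 2 = 25
c(4) = -25 - 3·(-26) + 2 = 55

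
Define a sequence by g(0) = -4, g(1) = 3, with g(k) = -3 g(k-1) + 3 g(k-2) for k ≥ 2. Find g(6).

-3996

g(2) = -3(3) + 3(-4) = -21
g(3) = -3(-21) + 3(3) = 72
g(4) = -3(72) + 3(-21) = -279
g(5) = -3(-279) + 3(72) = 1053
g(6) = -3(1053) + 3(-279) = -3996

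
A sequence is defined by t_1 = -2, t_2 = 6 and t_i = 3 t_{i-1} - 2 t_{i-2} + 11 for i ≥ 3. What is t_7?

t_3 = 3·6 - 2·(-2) + 11 = 33
t_4 = 3·33 - 2·6 + 11 = 98
t_5 = 3·98 - 2·33 + 11 = 239
t_6 = 3·239 - 2·98 + 11 = 532
t_7 = 3·532 - 2·239 + 11 = 1129

1129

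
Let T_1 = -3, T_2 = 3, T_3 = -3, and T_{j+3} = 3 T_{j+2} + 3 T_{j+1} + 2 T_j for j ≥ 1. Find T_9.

-5115

T_4 = 3(-3) + 3(3) + 2(-3) = -6
T_5 = 3(-6) + 3(-3) + 2(3) = -21
T_6 = 3(-21) + 3(-6) + 2(-3) = -87
T_7 = 3(-87) + 3(-21) + 2(-6) = -336
T_8 = 3(-336) + 3(-87) + 2(-21) = -1311
T_9 = 3(-1311) + 3(-336) + 2(-87) = -5115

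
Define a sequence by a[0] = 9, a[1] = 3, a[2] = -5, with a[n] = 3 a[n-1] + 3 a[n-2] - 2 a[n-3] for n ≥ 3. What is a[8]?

a[3] = 3(-5) + 3(3) - 2(9) = -24
a[4] = 3(-24) + 3(-5) - 2(3) = -93
a[5] = 3(-93) + 3(-24) - 2(-5) = -341
a[6] = 3(-341) + 3(-93) - 2(-24) = -1254
a[7] = 3(-1254) + 3(-341) - 2(-93) = -4599
a[8] = 3(-4599) + 3(-1254) - 2(-341) = -16877

-16877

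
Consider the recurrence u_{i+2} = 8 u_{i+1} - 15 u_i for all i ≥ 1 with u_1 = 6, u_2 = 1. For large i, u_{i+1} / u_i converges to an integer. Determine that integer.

5

The characteristic equation is r^2 - 8r + 15 = 0, which factors as (r - 5)(r - 3) = 0.
So the roots are 5 and 3. Since |5| > |3| and the coefficient of 5^i is non-zero, the ratio tends to 5.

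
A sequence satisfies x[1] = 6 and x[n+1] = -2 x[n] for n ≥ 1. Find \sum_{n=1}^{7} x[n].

x[2] = -2·6 = -12
x[3] = -2·(-12) = 24
x[4] = -2·24 = -48
x[5] = -2·(-48) = 96
x[6] = -2·96 = -192
x[7] = -2·(-192) = 384
Sum = 6 + (-12) + 24 + (-48) + 96 + (-192) + 384 = 258

258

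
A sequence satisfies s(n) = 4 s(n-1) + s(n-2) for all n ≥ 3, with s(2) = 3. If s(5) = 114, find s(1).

-6

Let s(1) = x.
s(3) = 12 + x
s(4) = 51 + 4x
s(5) = 216 + 17x
So 216 + 17x = 114, giving x = -6.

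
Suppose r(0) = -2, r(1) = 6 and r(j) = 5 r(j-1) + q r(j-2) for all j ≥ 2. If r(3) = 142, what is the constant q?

r(2) = 30 - 2q
r(3) = 150 - 4q
So 150 - 4q = 142, giving q = 2.

2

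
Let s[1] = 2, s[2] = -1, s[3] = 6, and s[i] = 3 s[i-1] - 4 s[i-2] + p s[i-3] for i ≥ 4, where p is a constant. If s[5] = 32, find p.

-2

s[4] = 22 + 2p
s[5] = 42 + 5p
So 42 + 5p = 32, giving p = -2.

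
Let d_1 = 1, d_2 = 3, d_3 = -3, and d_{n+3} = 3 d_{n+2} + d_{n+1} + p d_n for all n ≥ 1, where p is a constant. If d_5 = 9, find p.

5

d_4 = -6 + p
d_5 = -21 + 6p
So -21 + 6p = 9, giving p = 5.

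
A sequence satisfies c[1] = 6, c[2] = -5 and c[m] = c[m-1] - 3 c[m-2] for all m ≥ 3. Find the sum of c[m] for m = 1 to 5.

31

c[3] = (-5) - 3·6 = -23
c[4] = (-23) - 3·(-5) = -8
c[5] = (-8) - 3·(-23) = 61
Sum = 6 + (-5) + (-23) + (-8) + 61 = 31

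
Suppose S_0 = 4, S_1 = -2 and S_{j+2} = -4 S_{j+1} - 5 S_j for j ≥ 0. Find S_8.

S_2 = -4(-2) - 5(4) = -12
S_3 = -4(-12) - 5(-2) = 58
S_4 = -4(58) - 5(-12) = -172
S_5 = -4(-172) - 5(58) = 398
S_6 = -4(398) - 5(-172) = -732
S_7 = -4(-732) - 5(398) = 938
S_8 = -4(938) - 5(-732) = -92

-92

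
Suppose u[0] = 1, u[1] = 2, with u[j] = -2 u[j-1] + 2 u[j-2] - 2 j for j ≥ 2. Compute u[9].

u[2] = -2*2 + 2*1 - 4 = -6
u[3] = -2*(-6) + 2*2 - 6 = 10
u[4] = -2*10 + 2*(-6) - 8 = -40
u[5] = -2*(-40) + 2*10 - 10 = 90
u[6] = -2*90 + 2*(-40) - 12 = -272
u[7] = -2*(-272) + 2*90 - 14 = 710
u[8] = -2*710 + 2*(-272) - 16 = -1980
u[9] = -2*(-1980) + 2*710 - 18 = 5362

5362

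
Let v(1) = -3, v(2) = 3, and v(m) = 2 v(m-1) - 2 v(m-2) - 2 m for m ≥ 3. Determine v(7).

-82

v(3) = 2*3 - 2*(-3) - 6 = 6
v(4) = 2*6 - 2*3 - 8 = -2
v(5) = 2*(-2) - 2*6 - 10 = -26
v(6) = 2*(-26) - 2*(-2) - 12 = -60
v(7) = 2*(-60) - 2*(-26) - 14 = -82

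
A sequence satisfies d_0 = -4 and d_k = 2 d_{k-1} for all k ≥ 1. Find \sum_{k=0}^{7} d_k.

d_1 = 2·(-4) = -8
d_2 = 2·(-8) = -16
d_3 = 2·(-16) = -32
d_4 = 2·(-32) = -64
d_5 = 2·(-64) = -128
d_6 = 2·(-128) = -256
d_7 = 2·(-256) = -512
Sum = (-4) + (-8) + (-16) + (-32) + (-64) + (-128) + (-256) + (-512) = -1020

-1020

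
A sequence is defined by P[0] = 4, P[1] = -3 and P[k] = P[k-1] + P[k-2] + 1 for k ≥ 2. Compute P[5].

P[2] = (-3) + 4 + 1 = 2
P[3] = 2 + (-3) + 1 = 0
P[4] = 0 + 2 + 1 = 3
P[5] = 3 + 0 + 1 = 4

4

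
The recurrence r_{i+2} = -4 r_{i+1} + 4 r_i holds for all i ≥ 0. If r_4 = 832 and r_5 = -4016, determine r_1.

-7

Rearranging, r_{i-2} = (r_i + 4 r_{i-1}) / 4.
r_3 = (-4016 + 4*832) / 4 = -688/4 = -172
r_2 = (832 + 4*(-172)) / 4 = 144/4 = 36
r_1 = (-172 + 4*36) / 4 = -28/4 = -7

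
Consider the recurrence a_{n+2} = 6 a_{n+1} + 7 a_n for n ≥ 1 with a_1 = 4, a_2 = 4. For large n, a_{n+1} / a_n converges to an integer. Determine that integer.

7

The characteristic equation is r^2 - 6r - 7 = 0, which factors as (r - 7)(r + 1) = 0.
So the roots are 7 and -1. Since |7| > |-1| and the coefficient of 7^n is non-zero, the ratio tends to 7.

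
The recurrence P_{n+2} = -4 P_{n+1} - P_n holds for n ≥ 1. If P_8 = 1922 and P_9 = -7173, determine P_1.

Rearranging, P_{n-2} = -(P_n + 4 P_{n-1}).
P_7 = -(-7173 + 4*1922) = -515
P_6 = -(1922 + 4*(-515)) = 138
P_5 = -(-515 + 4*138) = -37
P_4 = -(138 + 4*(-37)) = 10
P_3 = -(-37 + 4*10) = -3
P_2 = -(10 + 4*(-3)) = 2
P_1 = -(-3 + 4*2) = -5

-5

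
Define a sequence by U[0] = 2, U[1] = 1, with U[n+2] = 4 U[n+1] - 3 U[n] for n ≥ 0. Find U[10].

U[2] = 4(1) - 3(2) = -2
U[3] = 4(-2) - 3(1) = -11
U[4] = 4(-11) - 3(-2) = -38
U[5] = 4(-38) - 3(-11) = -119
U[6] = 4(-119) - 3(-38) = -362
U[7] = 4(-362) - 3(-119) = -1091
U[8] = 4(-1091) - 3(-362) = -3278
U[9] = 4(-3278) - 3(-1091) = -9839
U[10] = 4(-9839) - 3(-3278) = -29522

-29522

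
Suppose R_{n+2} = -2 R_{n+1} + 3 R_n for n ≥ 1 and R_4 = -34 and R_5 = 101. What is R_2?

Rearranging, R_{n-2} = (R_n + 2 R_{n-1}) / 3.
R_3 = (101 + 2·(-34)) / 3 = 33/3 = 11
R_2 = (-34 + 2·11) / 3 = -12/3 = -4

-4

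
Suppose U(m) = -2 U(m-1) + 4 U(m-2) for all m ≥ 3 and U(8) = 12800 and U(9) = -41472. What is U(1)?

Rearranging, U(m-2) = (U(m) + 2 U(m-1)) / 4.
U(7) = (-41472 + 2(12800)) / 4 = -15872/4 = -3968
U(6) = (12800 + 2(-3968)) / 4 = 4864/4 = 1216
U(5) = (-3968 + 2(1216)) / 4 = -1536/4 = -384
U(4) = (1216 + 2(-384)) / 4 = 448/4 = 112
U(3) = (-384 + 2(112)) / 4 = -160/4 = -40
U(2) = (112 + 2(-40)) / 4 = 32/4 = 8
U(1) = (-40 + 2(8)) / 4 = -24/4 = -6

-6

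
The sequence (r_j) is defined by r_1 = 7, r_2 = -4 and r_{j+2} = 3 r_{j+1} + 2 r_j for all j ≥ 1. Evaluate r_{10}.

-1546

r_3 = 3·(-4) + 2·7 = 2
r_4 = 3·2 + 2·(-4) = -2
r_5 = 3·(-2) + 2·2 = -2
r_6 = 3·(-2) + 2·(-2) = -10
r_7 = 3·(-10) + 2·(-2) = -34
r_8 = 3·(-34) + 2·(-10) = -122
r_9 = 3·(-122) + 2·(-34) = -434
r_{10} = 3·(-434) + 2·(-122) = -1546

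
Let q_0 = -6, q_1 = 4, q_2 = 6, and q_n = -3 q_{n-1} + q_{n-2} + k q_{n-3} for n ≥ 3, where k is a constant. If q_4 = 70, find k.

q_3 = -14 - 6k
q_4 = 48 + 22k
So 48 + 22k = 70, giving k = 1.

1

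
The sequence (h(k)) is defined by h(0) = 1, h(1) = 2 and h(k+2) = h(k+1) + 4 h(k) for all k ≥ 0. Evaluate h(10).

10518

h(2) = 2 + 4*1 = 6
h(3) = 6 + 4*2 = 14
h(4) = 14 + 4*6 = 38
h(5) = 38 + 4*14 = 94
h(6) = 94 + 4*38 = 246
h(7) = 246 + 4*94 = 622
h(8) = 622 + 4*246 = 1606
h(9) = 1606 + 4*622 = 4094
h(10) = 4094 + 4*1606 = 10518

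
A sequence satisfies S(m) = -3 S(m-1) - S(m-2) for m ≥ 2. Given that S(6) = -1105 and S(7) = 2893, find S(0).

7

Rearranging, S(m-2) = -(S(m) + 3 S(m-1)).
S(5) = -(2893 + 3(-1105)) = 422
S(4) = -(-1105 + 3(422)) = -161
S(3) = -(422 + 3(-161)) = 61
S(2) = -(-161 + 3(61)) = -22
S(1) = -(61 + 3(-22)) = 5
S(0) = -(-22 + 3(5)) = 7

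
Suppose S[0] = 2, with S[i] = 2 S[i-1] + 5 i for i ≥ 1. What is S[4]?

162

S[1] = 2*2 + 5 = 9
S[2] = 2*9 + 10 = 28
S[3] = 2*28 + 15 = 71
S[4] = 2*71 + 20 = 162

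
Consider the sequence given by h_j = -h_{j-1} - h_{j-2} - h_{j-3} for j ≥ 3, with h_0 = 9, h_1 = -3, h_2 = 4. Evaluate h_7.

-10

h_3 = -4 - (-3) - 9 = -10
h_4 = -(-10) - 4 - (-3) = 9
h_5 = -9 - (-10) - 4 = -3
h_6 = -(-3) - 9 - (-10) = 4
h_7 = -4 - (-3) - 9 = -10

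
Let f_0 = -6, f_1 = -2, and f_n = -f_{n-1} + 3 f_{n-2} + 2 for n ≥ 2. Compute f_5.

82

f_2 = -(-2) + 3*(-6) + 2 = -14
f_3 = -(-14) + 3*(-2) + 2 = 10
f_4 = -10 + 3*(-14) + 2 = -50
f_5 = -(-50) + 3*10 + 2 = 82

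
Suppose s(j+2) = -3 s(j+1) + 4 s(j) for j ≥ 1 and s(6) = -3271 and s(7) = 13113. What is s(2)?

Rearranging, s(j-2) = (s(j) + 3 s(j-1)) / 4.
s(5) = (13113 + 3·(-3271)) / 4 = 3300/4 = 825
s(4) = (-3271 + 3·825) / 4 = -796/4 = -199
s(3) = (825 + 3·(-199)) / 4 = 228/4 = 57
s(2) = (-199 + 3·57) / 4 = -28/4 = -7

-7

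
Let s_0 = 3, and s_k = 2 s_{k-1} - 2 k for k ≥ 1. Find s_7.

-110

s_1 = 2·3 - 2 = 4
s_2 = 2·4 - 4 = 4
s_3 = 2·4 - 6 = 2
s_4 = 2·2 - 8 = -4
s_5 = 2·(-4) - 10 = -18
s_6 = 2·(-18) - 12 = -48
s_7 = 2·(-48) - 14 = -110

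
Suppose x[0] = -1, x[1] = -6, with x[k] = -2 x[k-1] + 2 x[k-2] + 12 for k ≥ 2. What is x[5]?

-364

x[2] = -2(-6) + 2(-1) + 12 = 22
x[3] = -2(22) + 2(-6) + 12 = -44
x[4] = -2(-44) + 2(22) + 12 = 144
x[5] = -2(144) + 2(-44) + 12 = -364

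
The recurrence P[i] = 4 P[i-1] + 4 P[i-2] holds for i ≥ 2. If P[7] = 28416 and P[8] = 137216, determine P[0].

8

Rearranging, P[i-2] = (P[i] - 4 P[i-1]) / 4.
P[6] = (137216 - 4·28416) / 4 = 23552/4 = 5888
P[5] = (28416 - 4·5888) / 4 = 4864/4 = 1216
P[4] = (5888 - 4·1216) / 4 = 1024/4 = 256
P[3] = (1216 - 4·256) / 4 = 192/4 = 48
P[2] = (256 - 4·48) / 4 = 64/4 = 16
P[1] = (48 - 4·16) / 4 = -16/4 = -4
P[0] = (16 - 4·(-4)) / 4 = 32/4 = 8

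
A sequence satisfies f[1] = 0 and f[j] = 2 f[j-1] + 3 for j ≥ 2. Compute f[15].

The fixed point is 3/(1 - 2) = -3, so f[j] + 3 = 2(f[j-1] + 3).
Hence f[j] = 3·2^{j-1} - 3.
f[15] = 3·2^{14} - 3 = 3·16384 - 3 = 49149.

49149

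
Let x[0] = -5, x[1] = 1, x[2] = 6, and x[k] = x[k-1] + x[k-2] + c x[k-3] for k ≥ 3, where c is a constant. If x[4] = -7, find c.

5

x[3] = 7 - 5c
x[4] = 13 - 4c
So 13 - 4c = -7, giving c = 5.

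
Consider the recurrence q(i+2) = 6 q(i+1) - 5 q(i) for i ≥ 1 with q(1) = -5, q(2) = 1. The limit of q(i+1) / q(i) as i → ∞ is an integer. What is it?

The characteristic equation is r^2 - 6r + 5 = 0, which factors as (r - 5)(r - 1) = 0.
So the roots are 5 and 1. Since |5| > |1| and the coefficient of 5^i is non-zero, the ratio tends to 5.

5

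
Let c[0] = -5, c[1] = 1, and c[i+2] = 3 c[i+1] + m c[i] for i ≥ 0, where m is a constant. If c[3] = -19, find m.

2

c[2] = 3 - 5m
c[3] = 9 - 14m
So 9 - 14m = -19, giving m = 2.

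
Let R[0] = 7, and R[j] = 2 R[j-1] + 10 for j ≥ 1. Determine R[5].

R[1] = 2·7 + 10 = 24
R[2] = 2·24 + 10 = 58
R[3] = 2·58 + 10 = 126
R[4] = 2·126 + 10 = 262
R[5] = 2·262 + 10 = 534

534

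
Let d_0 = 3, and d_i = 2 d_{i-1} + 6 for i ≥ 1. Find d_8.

d_1 = 2·3 + 6 = 12
d_2 = 2·12 + 6 = 30
d_3 = 2·30 + 6 = 66
d_4 = 2·66 + 6 = 138
d_5 = 2·138 + 6 = 282
d_6 = 2·282 + 6 = 570
d_7 = 2·570 + 6 = 1146
d_8 = 2·1146 + 6 = 2298

2298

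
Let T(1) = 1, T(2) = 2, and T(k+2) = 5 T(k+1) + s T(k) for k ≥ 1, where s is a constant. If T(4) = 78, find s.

T(3) = 10 + s
T(4) = 50 + 7s
So 50 + 7s = 78, giving s = 4.

4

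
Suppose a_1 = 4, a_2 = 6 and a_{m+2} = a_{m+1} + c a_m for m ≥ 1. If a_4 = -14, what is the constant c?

a_3 = 6 + 4c
a_4 = 6 + 10c
So 6 + 10c = -14, giving c = -2.

-2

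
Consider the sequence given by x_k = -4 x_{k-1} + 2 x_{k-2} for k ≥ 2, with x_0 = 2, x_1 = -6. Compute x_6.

10928

x_2 = -4·(-6) + 2·2 = 28
x_3 = -4·28 + 2·(-6) = -124
x_4 = -4·(-124) + 2·28 = 552
x_5 = -4·552 + 2·(-124) = -2456
x_6 = -4·(-2456) + 2·552 = 10928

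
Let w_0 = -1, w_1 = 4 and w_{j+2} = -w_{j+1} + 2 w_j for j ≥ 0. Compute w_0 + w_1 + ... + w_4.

-15

w_2 = -4 + 2*(-1) = -6
w_3 = -(-6) + 2*4 = 14
w_4 = -14 + 2*(-6) = -26
Sum = (-1) + 4 + (-6) + 14 + (-26) = -15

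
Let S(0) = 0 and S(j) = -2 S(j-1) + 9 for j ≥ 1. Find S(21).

6291459

The fixed point is 9/(1 + 2) = 3, so S(j) - 3 = -2(S(j-1) - 3).
Hence S(j) = -3·(-2)^j + 3.
S(21) = -3·(-2)^{21} + 3 = -3·-2097152 + 3 = 6291459.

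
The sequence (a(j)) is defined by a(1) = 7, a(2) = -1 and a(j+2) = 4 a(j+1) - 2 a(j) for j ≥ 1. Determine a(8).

a(3) = 4(-1) - 2(7) = -18
a(4) = 4(-18) - 2(-1) = -70
a(5) = 4(-70) - 2(-18) = -244
a(6) = 4(-244) - 2(-70) = -836
a(7) = 4(-836) - 2(-244) = -2856
a(8) = 4(-2856) - 2(-836) = -9752

-9752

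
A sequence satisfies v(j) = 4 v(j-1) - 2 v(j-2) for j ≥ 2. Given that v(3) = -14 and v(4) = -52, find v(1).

Rearranging, v(j-2) = (v(j) - 4 v(j-1)) / -2.
v(2) = (-52 - 4·(-14)) / -2 = 4/-2 = -2
v(1) = (-14 - 4·(-2)) / -2 = -6/-2 = 3

3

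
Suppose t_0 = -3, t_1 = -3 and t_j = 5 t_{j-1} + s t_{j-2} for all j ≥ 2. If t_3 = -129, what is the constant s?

t_2 = -15 - 3s
t_3 = -75 - 18s
So -75 - 18s = -129, giving s = 3.

3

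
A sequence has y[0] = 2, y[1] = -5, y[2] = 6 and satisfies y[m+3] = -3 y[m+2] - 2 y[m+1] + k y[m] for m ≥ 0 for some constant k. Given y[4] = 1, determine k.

y[3] = -8 + 2k
y[4] = 12 - 11k
So 12 - 11k = 1, giving k = 1.

1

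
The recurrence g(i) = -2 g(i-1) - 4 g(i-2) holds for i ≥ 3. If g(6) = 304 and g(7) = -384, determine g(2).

Rearranging, g(i-2) = (g(i) + 2 g(i-1)) / -4.
g(5) = (-384 + 2(304)) / -4 = 224/-4 = -56
g(4) = (304 + 2(-56)) / -4 = 192/-4 = -48
g(3) = (-56 + 2(-48)) / -4 = -152/-4 = 38
g(2) = (-48 + 2(38)) / -4 = 28/-4 = -7

-7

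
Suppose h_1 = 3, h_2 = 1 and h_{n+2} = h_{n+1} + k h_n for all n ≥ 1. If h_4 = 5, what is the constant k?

1

h_3 = 1 + 3k
h_4 = 1 + 4k
So 1 + 4k = 5, giving k = 1.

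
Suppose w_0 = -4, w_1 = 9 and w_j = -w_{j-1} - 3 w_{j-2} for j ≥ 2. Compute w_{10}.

w_2 = -9 - 3·(-4) = 3
w_3 = -3 - 3·9 = -30
w_4 = -(-30) - 3·3 = 21
w_5 = -21 - 3·(-30) = 69
w_6 = -69 - 3·21 = -132
w_7 = -(-132) - 3·69 = -75
w_8 = -(-75) - 3·(-132) = 471
w_9 = -471 - 3·(-75) = -246
w_{10} = -(-246) - 3·471 = -1167

-1167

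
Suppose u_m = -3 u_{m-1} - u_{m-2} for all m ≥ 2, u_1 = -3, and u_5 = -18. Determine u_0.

Let u_0 = w.
u_2 = 9 - w
u_3 = -24 + 3w
u_4 = 63 - 8w
u_5 = -165 + 21w
So -165 + 21w = -18, giving w = 7.

7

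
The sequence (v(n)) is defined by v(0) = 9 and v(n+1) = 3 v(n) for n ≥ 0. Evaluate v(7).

v(1) = 3(9) = 27
v(2) = 3(27) = 81
v(3) = 3(81) = 243
v(4) = 3(243) = 729
v(5) = 3(729) = 2187
v(6) = 3(2187) = 6561
v(7) = 3(6561) = 19683

19683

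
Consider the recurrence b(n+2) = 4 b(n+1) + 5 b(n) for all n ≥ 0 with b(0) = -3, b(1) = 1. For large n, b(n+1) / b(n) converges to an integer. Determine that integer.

5

The characteristic equation is r^2 - 4r - 5 = 0, which factors as (r - 5)(r + 1) = 0.
So the roots are 5 and -1. Since |5| > |-1| and the coefficient of 5^n is non-zero, the ratio tends to 5.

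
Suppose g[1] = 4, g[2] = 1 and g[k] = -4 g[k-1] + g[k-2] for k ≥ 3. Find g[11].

g[3] = -4·1 + 4 = 0
g[4] = -4·0 + 1 = 1
g[5] = -4·1 + 0 = -4
g[6] = -4·(-4) + 1 = 17
g[7] = -4·17 + (-4) = -72
g[8] = -4·(-72) + 17 = 305
g[9] = -4·305 + (-72) = -1292
g[10] = -4·(-1292) + 305 = 5473
g[11] = -4·5473 + (-1292) = -23184

-23184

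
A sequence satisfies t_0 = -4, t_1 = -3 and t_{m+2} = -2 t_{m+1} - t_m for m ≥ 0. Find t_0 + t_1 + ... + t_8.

24

t_2 = -2*(-3) - (-4) = 10
t_3 = -2*10 - (-3) = -17
t_4 = -2*(-17) - 10 = 24
t_5 = -2*24 - (-17) = -31
t_6 = -2*(-31) - 24 = 38
t_7 = -2*38 - (-31) = -45
t_8 = -2*(-45) - 38 = 52
Sum = (-4) + (-3) + 10 + (-17) + 24 + (-31) + 38 + (-45) + 52 = 24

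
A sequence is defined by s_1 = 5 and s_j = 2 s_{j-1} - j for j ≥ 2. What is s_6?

s_2 = 2(5) - 2 = 8
s_3 = 2(8) - 3 = 13
s_4 = 2(13) - 4 = 22
s_5 = 2(22) - 5 = 39
s_6 = 2(39) - 6 = 72

72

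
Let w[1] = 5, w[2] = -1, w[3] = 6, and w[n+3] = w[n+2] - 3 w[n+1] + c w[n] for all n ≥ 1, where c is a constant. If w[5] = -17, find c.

-2

w[4] = 9 + 5c
w[5] = -9 + 4c
So -9 + 4c = -17, giving c = -2.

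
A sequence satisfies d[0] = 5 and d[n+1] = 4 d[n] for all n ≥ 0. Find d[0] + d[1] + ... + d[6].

d[1] = 4·5 = 20
d[2] = 4·20 = 80
d[3] = 4·80 = 320
d[4] = 4·320 = 1280
d[5] = 4·1280 = 5120
d[6] = 4·5120 = 20480
Sum = 5 + 20 + 80 + 320 + 1280 + 5120 + 20480 = 27305

27305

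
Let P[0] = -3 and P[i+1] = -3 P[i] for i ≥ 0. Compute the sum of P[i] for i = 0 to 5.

546

P[1] = -3(-3) = 9
P[2] = -3(9) = -27
P[3] = -3(-27) = 81
P[4] = -3(81) = -243
P[5] = -3(-243) = 729
Sum = (-3) + 9 + (-27) + 81 + (-243) + 729 = 546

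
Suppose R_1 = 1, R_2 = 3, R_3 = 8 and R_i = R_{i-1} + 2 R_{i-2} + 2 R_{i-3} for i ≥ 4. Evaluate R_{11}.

R_4 = 8 + 2*3 + 2*1 = 16
R_5 = 16 + 2*8 + 2*3 = 38
R_6 = 38 + 2*16 + 2*8 = 86
R_7 = 86 + 2*38 + 2*16 = 194
R_8 = 194 + 2*86 + 2*38 = 442
R_9 = 442 + 2*194 + 2*86 = 1002
R_{10} = 1002 + 2*442 + 2*194 = 2274
R_{11} = 2274 + 2*1002 + 2*442 = 5162

5162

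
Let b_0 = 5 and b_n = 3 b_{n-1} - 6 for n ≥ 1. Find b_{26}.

5083731656661

The fixed point is -6/(1 - 3) = 3, so b_n - 3 = 3(b_{n-1} - 3).
Hence b_n = 2·3^n + 3.
b_{26} = 2·3^{26} + 3 = 2·2541865828329 + 3 = 5083731656661.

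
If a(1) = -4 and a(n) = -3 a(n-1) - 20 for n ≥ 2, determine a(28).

-7625597484992

The fixed point is -20/(1 + 3) = -5, so a(n) + 5 = -3(a(n-1) + 5).
Hence a(n) = 1·(-3)^{n-1} - 5.
a(28) = 1·(-3)^{27} - 5 = 1·-7625597484987 - 5 = -7625597484992.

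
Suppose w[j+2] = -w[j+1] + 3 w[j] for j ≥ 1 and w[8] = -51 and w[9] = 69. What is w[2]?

Rearranging, w[j-2] = (w[j] + w[j-1]) / 3.
w[7] = (69 + (-51)) / 3 = 18/3 = 6
w[6] = (-51 + 6) / 3 = -45/3 = -15
w[5] = (6 + (-15)) / 3 = -9/3 = -3
w[4] = (-15 + (-3)) / 3 = -18/3 = -6
w[3] = (-3 + (-6)) / 3 = -9/3 = -3
w[2] = (-6 + (-3)) / 3 = -9/3 = -3

-3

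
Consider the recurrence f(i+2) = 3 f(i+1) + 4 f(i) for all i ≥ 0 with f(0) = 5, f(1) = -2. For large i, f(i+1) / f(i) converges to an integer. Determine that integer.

4

The characteristic equation is r^2 - 3r - 4 = 0, which factors as (r - 4)(r + 1) = 0.
So the roots are 4 and -1. Since |4| > |-1| and the coefficient of 4^i is non-zero, the ratio tends to 4.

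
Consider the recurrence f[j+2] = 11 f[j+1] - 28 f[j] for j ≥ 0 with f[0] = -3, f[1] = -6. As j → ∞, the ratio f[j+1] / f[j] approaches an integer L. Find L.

7

The characteristic equation is r^2 - 11r + 28 = 0, which factors as (r - 7)(r - 4) = 0.
So the roots are 7 and 4. Since |7| > |4| and the coefficient of 7^j is non-zero, the ratio tends to 7.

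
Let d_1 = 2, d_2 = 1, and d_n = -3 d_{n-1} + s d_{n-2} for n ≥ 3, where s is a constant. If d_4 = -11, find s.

d_3 = -3 + 2s
d_4 = 9 - 5s
So 9 - 5s = -11, giving s = 4.

4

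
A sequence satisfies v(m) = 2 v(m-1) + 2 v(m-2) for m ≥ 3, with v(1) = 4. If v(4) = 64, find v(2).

Let v(2) = y.
v(3) = 8 + 2y
v(4) = 16 + 6y
So 16 + 6y = 64, giving y = 8.

8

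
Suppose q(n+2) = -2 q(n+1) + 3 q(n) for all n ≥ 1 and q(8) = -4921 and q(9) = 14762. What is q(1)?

2

Rearranging, q(n-2) = (q(n) + 2 q(n-1)) / 3.
q(7) = (14762 + 2(-4921)) / 3 = 4920/3 = 1640
q(6) = (-4921 + 2(1640)) / 3 = -1641/3 = -547
q(5) = (1640 + 2(-547)) / 3 = 546/3 = 182
q(4) = (-547 + 2(182)) / 3 = -183/3 = -61
q(3) = (182 + 2(-61)) / 3 = 60/3 = 20
q(2) = (-61 + 2(20)) / 3 = -21/3 = -7
q(1) = (20 + 2(-7)) / 3 = 6/3 = 2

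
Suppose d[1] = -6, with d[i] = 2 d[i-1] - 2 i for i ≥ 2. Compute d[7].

-750

d[2] = 2·(-6) - 4 = -16
d[3] = 2·(-16) - 6 = -38
d[4] = 2·(-38) - 8 = -84
d[5] = 2·(-84) - 10 = -178
d[6] = 2·(-178) - 12 = -368
d[7] = 2·(-368) - 14 = -750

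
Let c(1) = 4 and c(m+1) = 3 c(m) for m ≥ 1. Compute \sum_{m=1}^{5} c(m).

484

c(2) = 3*4 = 12
c(3) = 3*12 = 36
c(4) = 3*36 = 108
c(5) = 3*108 = 324
Sum = 4 + 12 + 36 + 108 + 324 = 484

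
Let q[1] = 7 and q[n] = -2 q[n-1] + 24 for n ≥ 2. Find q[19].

The fixed point is 24/(1 + 2) = 8, so q[n] - 8 = -2(q[n-1] - 8).
Hence q[n] = -1·(-2)^{n-1} + 8.
q[19] = -1·(-2)^{18} + 8 = -1·262144 + 8 = -262136.

-262136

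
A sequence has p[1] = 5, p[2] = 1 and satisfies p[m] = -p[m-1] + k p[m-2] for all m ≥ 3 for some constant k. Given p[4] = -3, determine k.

1

p[3] = -1 + 5k
p[4] = 1 - 4k
So 1 - 4k = -3, giving k = 1.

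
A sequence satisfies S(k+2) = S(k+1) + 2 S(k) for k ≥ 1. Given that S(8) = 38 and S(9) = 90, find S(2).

-4

Rearranging, S(k-2) = (S(k) - S(k-1)) / 2.
S(7) = (90 - 38) / 2 = 52/2 = 26
S(6) = (38 - 26) / 2 = 12/2 = 6
S(5) = (26 - 6) / 2 = 20/2 = 10
S(4) = (6 - 10) / 2 = -4/2 = -2
S(3) = (10 - (-2)) / 2 = 12/2 = 6
S(2) = (-2 - 6) / 2 = -8/2 = -4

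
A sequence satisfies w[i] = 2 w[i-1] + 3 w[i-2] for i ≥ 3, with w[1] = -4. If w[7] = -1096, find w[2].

Let w[2] = x.
w[3] = -12 + 2x
w[4] = -24 + 7x
w[5] = -84 + 20x
w[6] = -240 + 61x
w[7] = -732 + 182x
So -732 + 182x = -1096, giving x = -2.

-2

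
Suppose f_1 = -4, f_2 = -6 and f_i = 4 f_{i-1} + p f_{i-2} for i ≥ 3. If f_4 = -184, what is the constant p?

f_3 = -24 - 4p
f_4 = -96 - 22p
So -96 - 22p = -184, giving p = 4.

4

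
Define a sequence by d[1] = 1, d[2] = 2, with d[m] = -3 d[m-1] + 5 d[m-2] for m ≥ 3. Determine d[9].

d[3] = -3(2) + 5(1) = -1
d[4] = -3(-1) + 5(2) = 13
d[5] = -3(13) + 5(-1) = -44
d[6] = -3(-44) + 5(13) = 197
d[7] = -3(197) + 5(-44) = -811
d[8] = -3(-811) + 5(197) = 3418
d[9] = -3(3418) + 5(-811) = -14309

-14309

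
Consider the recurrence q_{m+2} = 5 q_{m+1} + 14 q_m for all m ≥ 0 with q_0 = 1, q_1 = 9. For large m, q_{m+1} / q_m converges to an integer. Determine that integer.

7

The characteristic equation is r^2 - 5r - 14 = 0, which factors as (r - 7)(r + 2) = 0.
So the roots are 7 and -2. Since |7| > |-2| and the coefficient of 7^m is non-zero, the ratio tends to 7.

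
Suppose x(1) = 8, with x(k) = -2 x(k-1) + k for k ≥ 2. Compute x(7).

x(2) = -2(8) + 2 = -14
x(3) = -2(-14) + 3 = 31
x(4) = -2(31) + 4 = -58
x(5) = -2(-58) + 5 = 121
x(6) = -2(121) + 6 = -236
x(7) = -2(-236) + 7 = 479

479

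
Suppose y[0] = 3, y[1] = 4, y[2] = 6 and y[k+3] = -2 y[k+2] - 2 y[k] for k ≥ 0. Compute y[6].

172

y[3] = -2·6 - 2·3 = -18
y[4] = -2·(-18) - 2·4 = 28
y[5] = -2·28 - 2·6 = -68
y[6] = -2·(-68) - 2·(-18) = 172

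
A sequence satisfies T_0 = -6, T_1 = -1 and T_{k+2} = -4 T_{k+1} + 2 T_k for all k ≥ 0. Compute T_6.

-2688

T_2 = -4·(-1) + 2·(-6) = -8
T_3 = -4·(-8) + 2·(-1) = 30
T_4 = -4·30 + 2·(-8) = -136
T_5 = -4·(-136) + 2·30 = 604
T_6 = -4·604 + 2·(-136) = -2688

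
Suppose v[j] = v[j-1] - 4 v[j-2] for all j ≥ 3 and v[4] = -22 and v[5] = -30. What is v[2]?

Rearranging, v[j-2] = (v[j] - v[j-1]) / -4.
v[3] = (-30 - (-22)) / -4 = -8/-4 = 2
v[2] = (-22 - 2) / -4 = -24/-4 = 6

6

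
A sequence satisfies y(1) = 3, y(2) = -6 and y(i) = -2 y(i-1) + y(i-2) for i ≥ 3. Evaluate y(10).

y(3) = -2·(-6) + 3 = 15
y(4) = -2·15 + (-6) = -36
y(5) = -2·(-36) + 15 = 87
y(6) = -2·87 + (-36) = -210
y(7) = -2·(-210) + 87 = 507
y(8) = -2·507 + (-210) = -1224
y(9) = -2·(-1224) + 507 = 2955
y(10) = -2·2955 + (-1224) = -7134

-7134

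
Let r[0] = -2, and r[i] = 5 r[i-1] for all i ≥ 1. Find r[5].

r[1] = 5*(-2) = -10
r[2] = 5*(-10) = -50
r[3] = 5*(-50) = -250
r[4] = 5*(-250) = -1250
r[5] = 5*(-1250) = -6250

-6250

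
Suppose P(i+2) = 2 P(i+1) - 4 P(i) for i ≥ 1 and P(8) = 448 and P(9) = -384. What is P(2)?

7

Rearranging, P(i-2) = (P(i) - 2 P(i-1)) / -4.
P(7) = (-384 - 2(448)) / -4 = -1280/-4 = 320
P(6) = (448 - 2(320)) / -4 = -192/-4 = 48
P(5) = (320 - 2(48)) / -4 = 224/-4 = -56
P(4) = (48 - 2(-56)) / -4 = 160/-4 = -40
P(3) = (-56 - 2(-40)) / -4 = 24/-4 = -6
P(2) = (-40 - 2(-6)) / -4 = -28/-4 = 7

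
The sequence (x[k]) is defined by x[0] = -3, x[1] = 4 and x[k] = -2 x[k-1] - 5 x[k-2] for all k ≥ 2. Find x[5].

x[2] = -2*4 - 5*(-3) = 7
x[3] = -2*7 - 5*4 = -34
x[4] = -2*(-34) - 5*7 = 33
x[5] = -2*33 - 5*(-34) = 104

104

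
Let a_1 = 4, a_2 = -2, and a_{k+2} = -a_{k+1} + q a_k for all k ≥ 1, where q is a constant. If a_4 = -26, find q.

a_3 = 2 + 4q
a_4 = -2 - 6q
So -2 - 6q = -26, giving q = 4.

4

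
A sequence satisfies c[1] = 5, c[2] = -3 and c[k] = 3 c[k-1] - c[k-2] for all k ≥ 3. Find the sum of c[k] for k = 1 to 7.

c[3] = 3(-3) - 5 = -14
c[4] = 3(-14) - (-3) = -39
c[5] = 3(-39) - (-14) = -103
c[6] = 3(-103) - (-39) = -270
c[7] = 3(-270) - (-103) = -707
Sum = 5 + (-3) + (-14) + (-39) + (-103) + (-270) + (-707) = -1131

-1131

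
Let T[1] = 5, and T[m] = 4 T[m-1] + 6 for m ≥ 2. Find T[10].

1835006

T[2] = 4(5) + 6 = 26
T[3] = 4(26) + 6 = 110
T[4] = 4(110) + 6 = 446
T[5] = 4(446) + 6 = 1790
T[6] = 4(1790) + 6 = 7166
T[7] = 4(7166) + 6 = 28670
T[8] = 4(28670) + 6 = 114686
T[9] = 4(114686) + 6 = 458750
T[10] = 4(458750) + 6 = 1835006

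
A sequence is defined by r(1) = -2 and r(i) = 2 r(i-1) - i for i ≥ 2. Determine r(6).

-152

r(2) = 2*(-2) - 2 = -6
r(3) = 2*(-6) - 3 = -15
r(4) = 2*(-15) - 4 = -34
r(5) = 2*(-34) - 5 = -73
r(6) = 2*(-73) - 6 = -152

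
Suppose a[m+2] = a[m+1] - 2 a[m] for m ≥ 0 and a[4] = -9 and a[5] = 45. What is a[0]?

9

Rearranging, a[m-2] = (a[m] - a[m-1]) / -2.
a[3] = (45 - (-9)) / -2 = 54/-2 = -27
a[2] = (-9 - (-27)) / -2 = 18/-2 = -9
a[1] = (-27 - (-9)) / -2 = -18/-2 = 9
a[0] = (-9 - 9) / -2 = -18/-2 = 9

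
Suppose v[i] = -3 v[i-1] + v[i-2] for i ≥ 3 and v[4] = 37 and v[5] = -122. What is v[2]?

4

Rearranging, v[i-2] = v[i] + 3 v[i-1].
v[3] = -122 + 3*37 = -11
v[2] = 37 + 3*(-11) = 4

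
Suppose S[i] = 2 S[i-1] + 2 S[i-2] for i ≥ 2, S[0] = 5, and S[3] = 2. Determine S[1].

-3

Let S[1] = x.
S[2] = 10 + 2x
S[3] = 20 + 6x
So 20 + 6x = 2, giving x = -3.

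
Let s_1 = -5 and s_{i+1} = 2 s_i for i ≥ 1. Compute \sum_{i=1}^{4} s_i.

s_2 = 2(-5) = -10
s_3 = 2(-10) = -20
s_4 = 2(-20) = -40
Sum = (-5) + (-10) + (-20) + (-40) = -75

-75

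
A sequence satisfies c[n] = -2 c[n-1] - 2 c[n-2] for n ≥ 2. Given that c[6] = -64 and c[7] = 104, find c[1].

Rearranging, c[n-2] = (c[n] + 2 c[n-1]) / -2.
c[5] = (104 + 2*(-64)) / -2 = -24/-2 = 12
c[4] = (-64 + 2*12) / -2 = -40/-2 = 20
c[3] = (12 + 2*20) / -2 = 52/-2 = -26
c[2] = (20 + 2*(-26)) / -2 = -32/-2 = 16
c[1] = (-26 + 2*16) / -2 = 6/-2 = -3

-3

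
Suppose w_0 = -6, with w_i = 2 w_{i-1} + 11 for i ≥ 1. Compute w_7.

629

w_1 = 2·(-6) + 11 = -1
w_2 = 2·(-1) + 11 = 9
w_3 = 2·9 + 11 = 29
w_4 = 2·29 + 11 = 69
w_5 = 2·69 + 11 = 149
w_6 = 2·149 + 11 = 309
w_7 = 2·309 + 11 = 629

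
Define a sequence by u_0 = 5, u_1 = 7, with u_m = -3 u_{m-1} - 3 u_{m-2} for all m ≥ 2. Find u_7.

-189

u_2 = -3*7 - 3*5 = -36
u_3 = -3*(-36) - 3*7 = 87
u_4 = -3*87 - 3*(-36) = -153
u_5 = -3*(-153) - 3*87 = 198
u_6 = -3*198 - 3*(-153) = -135
u_7 = -3*(-135) - 3*198 = -189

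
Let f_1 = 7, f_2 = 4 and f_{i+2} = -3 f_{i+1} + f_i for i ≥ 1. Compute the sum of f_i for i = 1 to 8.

1727

f_3 = -3·4 + 7 = -5
f_4 = -3·(-5) + 4 = 19
f_5 = -3·19 + (-5) = -62
f_6 = -3·(-62) + 19 = 205
f_7 = -3·205 + (-62) = -677
f_8 = -3·(-677) + 205 = 2236
Sum = 7 + 4 + (-5) + 19 + (-62) + 205 + (-677) + 2236 = 1727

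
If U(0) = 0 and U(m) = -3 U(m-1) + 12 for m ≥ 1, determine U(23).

282429536484

The fixed point is 12/(1 + 3) = 3, so U(m) - 3 = -3(U(m-1) - 3).
Hence U(m) = -3·(-3)^m + 3.
U(23) = -3·(-3)^{23} + 3 = -3·-94143178827 + 3 = 282429536484.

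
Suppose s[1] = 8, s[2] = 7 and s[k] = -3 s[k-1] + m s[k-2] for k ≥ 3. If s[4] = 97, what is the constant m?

-2

s[3] = -21 + 8m
s[4] = 63 - 17m
So 63 - 17m = 97, giving m = -2.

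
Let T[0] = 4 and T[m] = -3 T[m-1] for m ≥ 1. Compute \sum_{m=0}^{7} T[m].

T[1] = -3(4) = -12
T[2] = -3(-12) = 36
T[3] = -3(36) = -108
T[4] = -3(-108) = 324
T[5] = -3(324) = -972
T[6] = -3(-972) = 2916
T[7] = -3(2916) = -8748
Sum = 4 + (-12) + 36 + (-108) + 324 + (-972) + 2916 + (-8748) = -6560

-6560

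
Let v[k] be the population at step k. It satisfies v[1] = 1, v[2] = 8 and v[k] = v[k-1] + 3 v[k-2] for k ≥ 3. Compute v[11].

10796

v[3] = 8 + 3*1 = 11
v[4] = 11 + 3*8 = 35
v[5] = 35 + 3*11 = 68
v[6] = 68 + 3*35 = 173
v[7] = 173 + 3*68 = 377
v[8] = 377 + 3*173 = 896
v[9] = 896 + 3*377 = 2027
v[10] = 2027 + 3*896 = 4715
v[11] = 4715 + 3*2027 = 10796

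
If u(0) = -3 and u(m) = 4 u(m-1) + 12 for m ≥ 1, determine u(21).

The fixed point is 12/(1 - 4) = -4, so u(m) + 4 = 4(u(m-1) + 4).
Hence u(m) = 1·4^m - 4.
u(21) = 1·4^{21} - 4 = 1·4398046511104 - 4 = 4398046511100.

4398046511100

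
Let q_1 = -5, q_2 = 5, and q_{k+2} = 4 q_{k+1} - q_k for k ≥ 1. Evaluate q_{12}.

3580175

q_3 = 4*5 - (-5) = 25
q_4 = 4*25 - 5 = 95
q_5 = 4*95 - 25 = 355
q_6 = 4*355 - 95 = 1325
q_7 = 4*1325 - 355 = 4945
q_8 = 4*4945 - 1325 = 18455
q_9 = 4*18455 - 4945 = 68875
q_{10} = 4*68875 - 18455 = 257045
q_{11} = 4*257045 - 68875 = 959305
q_{12} = 4*959305 - 257045 = 3580175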